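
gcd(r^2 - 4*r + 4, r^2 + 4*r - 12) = r - 2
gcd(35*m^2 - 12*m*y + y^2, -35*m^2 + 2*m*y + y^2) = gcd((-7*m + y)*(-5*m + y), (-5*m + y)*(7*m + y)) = -5*m + y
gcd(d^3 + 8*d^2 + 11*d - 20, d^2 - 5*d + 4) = d - 1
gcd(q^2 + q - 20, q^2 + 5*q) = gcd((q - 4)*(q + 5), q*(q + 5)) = q + 5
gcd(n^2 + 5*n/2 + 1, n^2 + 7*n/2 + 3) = n + 2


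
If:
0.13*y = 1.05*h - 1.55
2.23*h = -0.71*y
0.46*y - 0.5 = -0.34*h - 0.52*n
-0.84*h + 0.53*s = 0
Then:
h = 1.06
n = 3.22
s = 1.68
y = -3.34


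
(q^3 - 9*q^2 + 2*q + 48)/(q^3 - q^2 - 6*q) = (q - 8)/q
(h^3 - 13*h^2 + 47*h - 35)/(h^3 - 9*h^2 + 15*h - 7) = (h - 5)/(h - 1)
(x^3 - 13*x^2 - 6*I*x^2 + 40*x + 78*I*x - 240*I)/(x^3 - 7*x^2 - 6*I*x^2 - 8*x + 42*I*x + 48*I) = (x - 5)/(x + 1)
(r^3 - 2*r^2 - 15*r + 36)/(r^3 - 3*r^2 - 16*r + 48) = (r - 3)/(r - 4)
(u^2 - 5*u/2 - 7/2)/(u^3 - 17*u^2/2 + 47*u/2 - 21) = (u + 1)/(u^2 - 5*u + 6)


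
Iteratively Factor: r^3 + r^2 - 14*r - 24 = (r - 4)*(r^2 + 5*r + 6) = (r - 4)*(r + 3)*(r + 2)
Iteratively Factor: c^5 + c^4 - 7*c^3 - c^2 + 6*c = (c - 1)*(c^4 + 2*c^3 - 5*c^2 - 6*c) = (c - 1)*(c + 3)*(c^3 - c^2 - 2*c) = c*(c - 1)*(c + 3)*(c^2 - c - 2) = c*(c - 1)*(c + 1)*(c + 3)*(c - 2)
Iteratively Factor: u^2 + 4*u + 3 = (u + 3)*(u + 1)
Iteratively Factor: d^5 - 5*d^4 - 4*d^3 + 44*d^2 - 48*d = (d - 2)*(d^4 - 3*d^3 - 10*d^2 + 24*d) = (d - 2)*(d + 3)*(d^3 - 6*d^2 + 8*d) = (d - 4)*(d - 2)*(d + 3)*(d^2 - 2*d) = (d - 4)*(d - 2)^2*(d + 3)*(d)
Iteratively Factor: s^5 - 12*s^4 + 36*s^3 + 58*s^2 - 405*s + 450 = (s + 3)*(s^4 - 15*s^3 + 81*s^2 - 185*s + 150) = (s - 3)*(s + 3)*(s^3 - 12*s^2 + 45*s - 50) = (s - 5)*(s - 3)*(s + 3)*(s^2 - 7*s + 10) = (s - 5)^2*(s - 3)*(s + 3)*(s - 2)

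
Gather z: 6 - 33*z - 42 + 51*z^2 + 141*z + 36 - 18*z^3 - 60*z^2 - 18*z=-18*z^3 - 9*z^2 + 90*z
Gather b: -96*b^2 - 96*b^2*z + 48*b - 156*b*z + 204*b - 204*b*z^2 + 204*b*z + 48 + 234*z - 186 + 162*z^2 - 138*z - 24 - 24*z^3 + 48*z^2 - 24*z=b^2*(-96*z - 96) + b*(-204*z^2 + 48*z + 252) - 24*z^3 + 210*z^2 + 72*z - 162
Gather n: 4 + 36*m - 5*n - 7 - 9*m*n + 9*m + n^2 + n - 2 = 45*m + n^2 + n*(-9*m - 4) - 5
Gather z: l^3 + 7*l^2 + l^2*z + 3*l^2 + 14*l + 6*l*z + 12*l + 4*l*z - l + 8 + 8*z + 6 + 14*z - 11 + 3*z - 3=l^3 + 10*l^2 + 25*l + z*(l^2 + 10*l + 25)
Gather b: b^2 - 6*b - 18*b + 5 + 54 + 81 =b^2 - 24*b + 140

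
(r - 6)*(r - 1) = r^2 - 7*r + 6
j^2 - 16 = (j - 4)*(j + 4)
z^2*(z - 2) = z^3 - 2*z^2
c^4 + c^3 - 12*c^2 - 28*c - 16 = (c - 4)*(c + 1)*(c + 2)^2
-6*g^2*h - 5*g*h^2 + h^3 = h*(-6*g + h)*(g + h)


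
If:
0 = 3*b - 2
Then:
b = 2/3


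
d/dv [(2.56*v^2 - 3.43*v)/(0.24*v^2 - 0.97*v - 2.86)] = (-1.66*v^2 - 14.6432*v + 9.8098)/(0.0576*v^4 - 0.4656*v^3 - 0.4319*v^2 + 5.5484*v + 8.1796)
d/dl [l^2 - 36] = 2*l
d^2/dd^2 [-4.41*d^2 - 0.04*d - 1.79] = -8.82000000000000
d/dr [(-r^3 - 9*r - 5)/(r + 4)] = (-2*r^3 - 12*r^2 - 31)/(r^2 + 8*r + 16)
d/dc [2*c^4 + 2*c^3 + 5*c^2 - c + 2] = 8*c^3 + 6*c^2 + 10*c - 1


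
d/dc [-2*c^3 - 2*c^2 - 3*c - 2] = -6*c^2 - 4*c - 3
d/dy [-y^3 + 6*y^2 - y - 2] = -3*y^2 + 12*y - 1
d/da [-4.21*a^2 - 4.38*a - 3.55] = -8.42*a - 4.38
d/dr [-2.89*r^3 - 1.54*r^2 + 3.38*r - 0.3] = -8.67*r^2 - 3.08*r + 3.38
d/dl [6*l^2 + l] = 12*l + 1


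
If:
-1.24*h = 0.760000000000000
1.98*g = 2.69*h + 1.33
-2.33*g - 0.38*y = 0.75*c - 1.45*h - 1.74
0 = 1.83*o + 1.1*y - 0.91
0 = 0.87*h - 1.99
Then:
No Solution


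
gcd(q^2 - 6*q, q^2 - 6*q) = q^2 - 6*q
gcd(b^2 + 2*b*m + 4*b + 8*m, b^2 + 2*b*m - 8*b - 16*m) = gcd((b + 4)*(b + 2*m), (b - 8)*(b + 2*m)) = b + 2*m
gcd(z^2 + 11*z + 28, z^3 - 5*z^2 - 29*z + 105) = 1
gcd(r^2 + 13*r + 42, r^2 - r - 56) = r + 7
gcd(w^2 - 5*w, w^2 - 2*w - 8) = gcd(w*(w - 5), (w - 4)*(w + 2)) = 1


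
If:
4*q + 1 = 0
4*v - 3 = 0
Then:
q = -1/4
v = 3/4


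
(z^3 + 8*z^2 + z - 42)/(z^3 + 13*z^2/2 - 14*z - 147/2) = 2*(z - 2)/(2*z - 7)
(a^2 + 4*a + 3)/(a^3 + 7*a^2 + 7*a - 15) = (a + 1)/(a^2 + 4*a - 5)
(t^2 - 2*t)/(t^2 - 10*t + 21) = t*(t - 2)/(t^2 - 10*t + 21)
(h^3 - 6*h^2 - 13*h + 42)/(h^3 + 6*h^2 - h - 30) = (h - 7)/(h + 5)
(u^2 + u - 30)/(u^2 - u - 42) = (u - 5)/(u - 7)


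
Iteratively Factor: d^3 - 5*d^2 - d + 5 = (d - 5)*(d^2 - 1) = (d - 5)*(d - 1)*(d + 1)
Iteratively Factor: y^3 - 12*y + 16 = (y - 2)*(y^2 + 2*y - 8) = (y - 2)^2*(y + 4)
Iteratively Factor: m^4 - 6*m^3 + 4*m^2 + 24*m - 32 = (m - 2)*(m^3 - 4*m^2 - 4*m + 16) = (m - 2)*(m + 2)*(m^2 - 6*m + 8) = (m - 2)^2*(m + 2)*(m - 4)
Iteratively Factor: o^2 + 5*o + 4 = (o + 1)*(o + 4)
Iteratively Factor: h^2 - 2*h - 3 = (h + 1)*(h - 3)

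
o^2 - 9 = (o - 3)*(o + 3)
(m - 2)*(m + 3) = m^2 + m - 6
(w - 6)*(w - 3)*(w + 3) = w^3 - 6*w^2 - 9*w + 54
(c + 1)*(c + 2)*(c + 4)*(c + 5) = c^4 + 12*c^3 + 49*c^2 + 78*c + 40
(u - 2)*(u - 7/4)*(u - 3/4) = u^3 - 9*u^2/2 + 101*u/16 - 21/8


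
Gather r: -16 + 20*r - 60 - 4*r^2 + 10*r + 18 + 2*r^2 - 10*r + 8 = -2*r^2 + 20*r - 50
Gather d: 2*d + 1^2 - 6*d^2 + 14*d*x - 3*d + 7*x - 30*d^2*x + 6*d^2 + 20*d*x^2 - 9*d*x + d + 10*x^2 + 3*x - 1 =-30*d^2*x + d*(20*x^2 + 5*x) + 10*x^2 + 10*x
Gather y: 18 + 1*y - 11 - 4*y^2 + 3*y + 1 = -4*y^2 + 4*y + 8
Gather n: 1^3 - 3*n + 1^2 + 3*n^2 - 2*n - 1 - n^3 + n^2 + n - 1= -n^3 + 4*n^2 - 4*n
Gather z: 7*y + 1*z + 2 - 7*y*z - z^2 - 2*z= 7*y - z^2 + z*(-7*y - 1) + 2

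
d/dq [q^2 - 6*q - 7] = 2*q - 6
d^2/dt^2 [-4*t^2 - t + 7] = -8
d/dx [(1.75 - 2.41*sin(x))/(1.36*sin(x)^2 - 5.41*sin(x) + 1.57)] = (3.2776*sin(x)^2 - 4.76*sin(x) + 5.6838)*cos(x)/(1.8496*sin(x)^4 - 14.7152*sin(x)^3 + 33.5385*sin(x)^2 - 16.9874*sin(x) + 2.4649)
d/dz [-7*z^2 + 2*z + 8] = 2 - 14*z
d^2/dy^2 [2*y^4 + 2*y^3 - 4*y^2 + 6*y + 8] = 24*y^2 + 12*y - 8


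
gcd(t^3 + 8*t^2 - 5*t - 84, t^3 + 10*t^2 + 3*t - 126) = t^2 + 4*t - 21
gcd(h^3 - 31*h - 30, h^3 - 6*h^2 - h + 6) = h^2 - 5*h - 6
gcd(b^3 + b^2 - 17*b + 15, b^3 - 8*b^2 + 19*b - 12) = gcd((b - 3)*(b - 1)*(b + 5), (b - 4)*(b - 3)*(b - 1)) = b^2 - 4*b + 3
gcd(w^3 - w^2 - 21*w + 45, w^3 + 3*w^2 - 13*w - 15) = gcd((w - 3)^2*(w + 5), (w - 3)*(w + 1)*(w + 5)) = w^2 + 2*w - 15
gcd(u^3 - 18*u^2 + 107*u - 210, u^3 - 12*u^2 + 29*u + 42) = u^2 - 13*u + 42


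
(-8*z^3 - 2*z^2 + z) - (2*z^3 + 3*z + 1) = -10*z^3 - 2*z^2 - 2*z - 1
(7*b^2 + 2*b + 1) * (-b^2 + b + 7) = -7*b^4 + 5*b^3 + 50*b^2 + 15*b + 7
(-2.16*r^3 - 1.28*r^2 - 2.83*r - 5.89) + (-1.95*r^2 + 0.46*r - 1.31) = -2.16*r^3 - 3.23*r^2 - 2.37*r - 7.2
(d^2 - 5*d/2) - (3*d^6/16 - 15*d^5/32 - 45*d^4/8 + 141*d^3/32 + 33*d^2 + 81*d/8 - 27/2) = -3*d^6/16 + 15*d^5/32 + 45*d^4/8 - 141*d^3/32 - 32*d^2 - 101*d/8 + 27/2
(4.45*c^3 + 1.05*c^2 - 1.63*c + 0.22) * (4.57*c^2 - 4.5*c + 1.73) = 20.3365*c^5 - 15.2265*c^4 - 4.4756*c^3 + 10.1569*c^2 - 3.8099*c + 0.3806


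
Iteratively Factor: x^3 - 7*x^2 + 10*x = (x)*(x^2 - 7*x + 10) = x*(x - 2)*(x - 5)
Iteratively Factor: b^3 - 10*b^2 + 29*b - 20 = (b - 1)*(b^2 - 9*b + 20) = (b - 5)*(b - 1)*(b - 4)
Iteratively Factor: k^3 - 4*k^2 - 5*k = (k + 1)*(k^2 - 5*k) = k*(k + 1)*(k - 5)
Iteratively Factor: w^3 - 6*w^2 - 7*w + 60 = (w - 4)*(w^2 - 2*w - 15) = (w - 4)*(w + 3)*(w - 5)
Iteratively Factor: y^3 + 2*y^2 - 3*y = (y - 1)*(y^2 + 3*y) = y*(y - 1)*(y + 3)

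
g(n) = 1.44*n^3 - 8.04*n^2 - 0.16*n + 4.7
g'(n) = 4.32*n^2 - 16.08*n - 0.16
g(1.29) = -5.79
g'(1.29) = -13.71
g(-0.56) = 2.02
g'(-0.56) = 10.20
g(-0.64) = 1.13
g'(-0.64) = 11.90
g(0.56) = 2.34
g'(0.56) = -7.81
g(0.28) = 4.06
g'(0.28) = -4.32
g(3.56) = -32.80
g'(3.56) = -2.65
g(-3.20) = -124.30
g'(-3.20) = 95.53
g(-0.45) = 3.01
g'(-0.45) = 7.95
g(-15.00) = -6661.90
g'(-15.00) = 1213.04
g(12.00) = 1333.34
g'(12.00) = 428.96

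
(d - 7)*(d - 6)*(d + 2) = d^3 - 11*d^2 + 16*d + 84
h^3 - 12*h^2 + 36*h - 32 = (h - 8)*(h - 2)^2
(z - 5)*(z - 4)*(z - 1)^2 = z^4 - 11*z^3 + 39*z^2 - 49*z + 20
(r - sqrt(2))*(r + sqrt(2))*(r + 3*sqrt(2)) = r^3 + 3*sqrt(2)*r^2 - 2*r - 6*sqrt(2)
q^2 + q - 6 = (q - 2)*(q + 3)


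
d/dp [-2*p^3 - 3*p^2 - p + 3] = -6*p^2 - 6*p - 1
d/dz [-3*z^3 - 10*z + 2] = -9*z^2 - 10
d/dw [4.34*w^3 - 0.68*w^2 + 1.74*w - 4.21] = 13.02*w^2 - 1.36*w + 1.74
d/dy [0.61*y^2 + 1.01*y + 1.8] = 1.22*y + 1.01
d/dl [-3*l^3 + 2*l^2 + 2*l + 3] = -9*l^2 + 4*l + 2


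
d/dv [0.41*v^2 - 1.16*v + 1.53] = 0.82*v - 1.16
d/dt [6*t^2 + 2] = 12*t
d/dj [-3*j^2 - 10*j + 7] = -6*j - 10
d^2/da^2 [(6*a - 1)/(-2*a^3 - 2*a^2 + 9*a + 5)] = 2*(-72*a^5 - 48*a^4 - 100*a^3 - 402*a^2 - 204*a + 361)/(8*a^9 + 24*a^8 - 84*a^7 - 268*a^6 + 258*a^5 + 966*a^4 - 39*a^3 - 1065*a^2 - 675*a - 125)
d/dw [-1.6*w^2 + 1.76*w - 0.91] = 1.76 - 3.2*w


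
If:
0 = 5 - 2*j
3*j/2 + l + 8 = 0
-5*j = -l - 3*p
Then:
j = 5/2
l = -47/4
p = 97/12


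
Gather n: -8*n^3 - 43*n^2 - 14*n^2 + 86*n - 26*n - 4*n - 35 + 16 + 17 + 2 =-8*n^3 - 57*n^2 + 56*n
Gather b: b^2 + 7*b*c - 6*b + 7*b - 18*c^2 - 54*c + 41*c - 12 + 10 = b^2 + b*(7*c + 1) - 18*c^2 - 13*c - 2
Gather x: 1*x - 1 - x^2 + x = -x^2 + 2*x - 1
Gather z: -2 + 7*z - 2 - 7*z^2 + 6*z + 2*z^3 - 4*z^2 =2*z^3 - 11*z^2 + 13*z - 4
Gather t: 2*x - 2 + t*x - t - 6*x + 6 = t*(x - 1) - 4*x + 4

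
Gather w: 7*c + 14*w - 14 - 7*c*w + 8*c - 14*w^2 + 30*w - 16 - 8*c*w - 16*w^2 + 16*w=15*c - 30*w^2 + w*(60 - 15*c) - 30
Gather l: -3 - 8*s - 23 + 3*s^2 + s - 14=3*s^2 - 7*s - 40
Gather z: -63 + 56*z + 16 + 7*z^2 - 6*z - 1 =7*z^2 + 50*z - 48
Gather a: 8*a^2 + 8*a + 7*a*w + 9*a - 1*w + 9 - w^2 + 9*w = 8*a^2 + a*(7*w + 17) - w^2 + 8*w + 9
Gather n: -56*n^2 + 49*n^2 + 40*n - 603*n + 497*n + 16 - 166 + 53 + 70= -7*n^2 - 66*n - 27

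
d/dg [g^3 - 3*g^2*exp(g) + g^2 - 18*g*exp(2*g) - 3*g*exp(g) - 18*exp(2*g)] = -3*g^2*exp(g) + 3*g^2 - 36*g*exp(2*g) - 9*g*exp(g) + 2*g - 54*exp(2*g) - 3*exp(g)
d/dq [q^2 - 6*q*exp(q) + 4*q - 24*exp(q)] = -6*q*exp(q) + 2*q - 30*exp(q) + 4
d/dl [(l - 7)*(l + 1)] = 2*l - 6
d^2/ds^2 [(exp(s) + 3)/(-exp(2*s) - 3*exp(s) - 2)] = (-exp(4*s) - 9*exp(3*s) - 15*exp(2*s) + 3*exp(s) + 14)*exp(s)/(exp(6*s) + 9*exp(5*s) + 33*exp(4*s) + 63*exp(3*s) + 66*exp(2*s) + 36*exp(s) + 8)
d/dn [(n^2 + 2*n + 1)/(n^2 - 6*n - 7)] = -8/(n^2 - 14*n + 49)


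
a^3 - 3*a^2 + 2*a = a*(a - 2)*(a - 1)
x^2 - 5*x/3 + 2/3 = (x - 1)*(x - 2/3)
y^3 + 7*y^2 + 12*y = y*(y + 3)*(y + 4)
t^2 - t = t*(t - 1)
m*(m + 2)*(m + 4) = m^3 + 6*m^2 + 8*m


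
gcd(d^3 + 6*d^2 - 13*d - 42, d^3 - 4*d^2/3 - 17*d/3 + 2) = d^2 - d - 6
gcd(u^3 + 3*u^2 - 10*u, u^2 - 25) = u + 5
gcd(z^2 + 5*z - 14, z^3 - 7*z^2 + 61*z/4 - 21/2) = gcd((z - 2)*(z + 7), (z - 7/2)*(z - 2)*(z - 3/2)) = z - 2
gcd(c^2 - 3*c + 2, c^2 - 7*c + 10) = c - 2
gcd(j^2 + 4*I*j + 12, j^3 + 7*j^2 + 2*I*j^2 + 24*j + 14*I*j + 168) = j + 6*I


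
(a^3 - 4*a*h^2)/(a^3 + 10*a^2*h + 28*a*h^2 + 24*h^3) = a*(a - 2*h)/(a^2 + 8*a*h + 12*h^2)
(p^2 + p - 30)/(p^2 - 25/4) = 4*(p^2 + p - 30)/(4*p^2 - 25)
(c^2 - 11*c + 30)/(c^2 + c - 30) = (c - 6)/(c + 6)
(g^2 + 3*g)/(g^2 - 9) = g/(g - 3)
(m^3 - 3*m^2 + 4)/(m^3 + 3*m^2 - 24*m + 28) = (m + 1)/(m + 7)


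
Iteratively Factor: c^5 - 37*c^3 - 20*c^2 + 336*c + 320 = (c + 1)*(c^4 - c^3 - 36*c^2 + 16*c + 320) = (c - 4)*(c + 1)*(c^3 + 3*c^2 - 24*c - 80) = (c - 4)*(c + 1)*(c + 4)*(c^2 - c - 20) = (c - 4)*(c + 1)*(c + 4)^2*(c - 5)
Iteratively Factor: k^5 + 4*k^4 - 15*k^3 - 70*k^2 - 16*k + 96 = (k + 3)*(k^4 + k^3 - 18*k^2 - 16*k + 32) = (k - 4)*(k + 3)*(k^3 + 5*k^2 + 2*k - 8) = (k - 4)*(k + 3)*(k + 4)*(k^2 + k - 2) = (k - 4)*(k - 1)*(k + 3)*(k + 4)*(k + 2)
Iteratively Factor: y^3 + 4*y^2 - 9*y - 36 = (y + 4)*(y^2 - 9) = (y - 3)*(y + 4)*(y + 3)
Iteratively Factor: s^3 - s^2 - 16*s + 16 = (s - 4)*(s^2 + 3*s - 4) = (s - 4)*(s + 4)*(s - 1)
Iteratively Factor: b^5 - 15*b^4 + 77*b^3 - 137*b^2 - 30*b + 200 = (b - 2)*(b^4 - 13*b^3 + 51*b^2 - 35*b - 100) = (b - 2)*(b + 1)*(b^3 - 14*b^2 + 65*b - 100) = (b - 5)*(b - 2)*(b + 1)*(b^2 - 9*b + 20) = (b - 5)^2*(b - 2)*(b + 1)*(b - 4)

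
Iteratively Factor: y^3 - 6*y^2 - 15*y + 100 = (y - 5)*(y^2 - y - 20) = (y - 5)^2*(y + 4)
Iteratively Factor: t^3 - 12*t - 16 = (t + 2)*(t^2 - 2*t - 8) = (t + 2)^2*(t - 4)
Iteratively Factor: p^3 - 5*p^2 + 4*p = (p)*(p^2 - 5*p + 4) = p*(p - 1)*(p - 4)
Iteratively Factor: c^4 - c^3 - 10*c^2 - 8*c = (c)*(c^3 - c^2 - 10*c - 8) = c*(c - 4)*(c^2 + 3*c + 2) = c*(c - 4)*(c + 1)*(c + 2)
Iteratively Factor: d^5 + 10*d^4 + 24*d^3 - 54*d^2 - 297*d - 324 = (d + 4)*(d^4 + 6*d^3 - 54*d - 81) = (d + 3)*(d + 4)*(d^3 + 3*d^2 - 9*d - 27) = (d - 3)*(d + 3)*(d + 4)*(d^2 + 6*d + 9) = (d - 3)*(d + 3)^2*(d + 4)*(d + 3)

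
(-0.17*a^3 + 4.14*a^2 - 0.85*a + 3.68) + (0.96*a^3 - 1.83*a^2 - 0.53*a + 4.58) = 0.79*a^3 + 2.31*a^2 - 1.38*a + 8.26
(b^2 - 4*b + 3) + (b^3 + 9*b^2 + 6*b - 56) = b^3 + 10*b^2 + 2*b - 53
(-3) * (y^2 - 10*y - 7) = -3*y^2 + 30*y + 21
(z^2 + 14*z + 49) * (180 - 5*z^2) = -5*z^4 - 70*z^3 - 65*z^2 + 2520*z + 8820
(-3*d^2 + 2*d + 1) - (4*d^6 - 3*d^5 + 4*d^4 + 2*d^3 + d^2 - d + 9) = -4*d^6 + 3*d^5 - 4*d^4 - 2*d^3 - 4*d^2 + 3*d - 8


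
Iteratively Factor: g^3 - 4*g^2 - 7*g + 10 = (g - 5)*(g^2 + g - 2) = (g - 5)*(g - 1)*(g + 2)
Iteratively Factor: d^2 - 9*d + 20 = (d - 4)*(d - 5)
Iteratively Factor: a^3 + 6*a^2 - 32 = (a + 4)*(a^2 + 2*a - 8) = (a - 2)*(a + 4)*(a + 4)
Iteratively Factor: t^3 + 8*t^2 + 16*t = (t)*(t^2 + 8*t + 16) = t*(t + 4)*(t + 4)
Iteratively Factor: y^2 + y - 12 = (y + 4)*(y - 3)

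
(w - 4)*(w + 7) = w^2 + 3*w - 28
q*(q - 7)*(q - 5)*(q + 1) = q^4 - 11*q^3 + 23*q^2 + 35*q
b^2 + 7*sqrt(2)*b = b*(b + 7*sqrt(2))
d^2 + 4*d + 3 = (d + 1)*(d + 3)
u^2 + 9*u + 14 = (u + 2)*(u + 7)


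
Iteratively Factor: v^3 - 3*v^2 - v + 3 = (v - 3)*(v^2 - 1) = (v - 3)*(v - 1)*(v + 1)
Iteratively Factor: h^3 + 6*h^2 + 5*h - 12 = (h + 3)*(h^2 + 3*h - 4) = (h - 1)*(h + 3)*(h + 4)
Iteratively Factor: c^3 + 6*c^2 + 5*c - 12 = (c + 3)*(c^2 + 3*c - 4) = (c + 3)*(c + 4)*(c - 1)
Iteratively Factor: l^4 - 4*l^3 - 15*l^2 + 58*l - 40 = (l - 1)*(l^3 - 3*l^2 - 18*l + 40) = (l - 5)*(l - 1)*(l^2 + 2*l - 8) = (l - 5)*(l - 1)*(l + 4)*(l - 2)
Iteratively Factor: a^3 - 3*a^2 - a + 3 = (a + 1)*(a^2 - 4*a + 3) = (a - 1)*(a + 1)*(a - 3)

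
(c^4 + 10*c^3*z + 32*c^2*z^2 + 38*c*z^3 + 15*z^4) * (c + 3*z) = c^5 + 13*c^4*z + 62*c^3*z^2 + 134*c^2*z^3 + 129*c*z^4 + 45*z^5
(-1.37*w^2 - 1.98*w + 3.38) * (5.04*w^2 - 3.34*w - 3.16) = -6.9048*w^4 - 5.4034*w^3 + 27.9776*w^2 - 5.0324*w - 10.6808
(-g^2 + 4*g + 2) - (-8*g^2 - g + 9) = 7*g^2 + 5*g - 7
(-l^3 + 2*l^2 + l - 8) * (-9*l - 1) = 9*l^4 - 17*l^3 - 11*l^2 + 71*l + 8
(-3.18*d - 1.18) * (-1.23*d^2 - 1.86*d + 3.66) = 3.9114*d^3 + 7.3662*d^2 - 9.444*d - 4.3188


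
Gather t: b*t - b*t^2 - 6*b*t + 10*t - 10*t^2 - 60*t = t^2*(-b - 10) + t*(-5*b - 50)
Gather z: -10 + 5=-5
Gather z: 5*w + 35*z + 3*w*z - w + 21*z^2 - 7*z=4*w + 21*z^2 + z*(3*w + 28)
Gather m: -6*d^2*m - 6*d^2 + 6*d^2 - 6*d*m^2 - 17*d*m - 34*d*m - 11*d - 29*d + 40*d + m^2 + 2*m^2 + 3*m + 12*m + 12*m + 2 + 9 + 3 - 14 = m^2*(3 - 6*d) + m*(-6*d^2 - 51*d + 27)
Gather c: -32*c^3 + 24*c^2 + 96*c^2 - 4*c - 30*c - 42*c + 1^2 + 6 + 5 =-32*c^3 + 120*c^2 - 76*c + 12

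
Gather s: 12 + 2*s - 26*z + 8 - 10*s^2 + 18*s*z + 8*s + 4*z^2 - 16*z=-10*s^2 + s*(18*z + 10) + 4*z^2 - 42*z + 20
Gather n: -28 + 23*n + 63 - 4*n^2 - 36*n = -4*n^2 - 13*n + 35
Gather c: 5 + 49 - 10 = 44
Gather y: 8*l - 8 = 8*l - 8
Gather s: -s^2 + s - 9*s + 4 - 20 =-s^2 - 8*s - 16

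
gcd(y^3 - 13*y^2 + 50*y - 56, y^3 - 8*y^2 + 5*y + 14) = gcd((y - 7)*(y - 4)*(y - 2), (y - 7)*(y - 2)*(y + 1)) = y^2 - 9*y + 14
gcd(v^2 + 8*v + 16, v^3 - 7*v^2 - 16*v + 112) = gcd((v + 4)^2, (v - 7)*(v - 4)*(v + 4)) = v + 4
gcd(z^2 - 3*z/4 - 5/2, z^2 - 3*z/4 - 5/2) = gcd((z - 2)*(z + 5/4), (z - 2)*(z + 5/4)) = z^2 - 3*z/4 - 5/2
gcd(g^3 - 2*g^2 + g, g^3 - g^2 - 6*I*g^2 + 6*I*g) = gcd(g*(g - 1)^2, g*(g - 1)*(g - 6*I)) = g^2 - g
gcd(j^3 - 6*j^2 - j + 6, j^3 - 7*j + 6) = j - 1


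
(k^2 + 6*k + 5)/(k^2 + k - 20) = (k + 1)/(k - 4)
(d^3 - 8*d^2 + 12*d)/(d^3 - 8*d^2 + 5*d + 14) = d*(d - 6)/(d^2 - 6*d - 7)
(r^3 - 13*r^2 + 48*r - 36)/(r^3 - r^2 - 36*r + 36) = (r - 6)/(r + 6)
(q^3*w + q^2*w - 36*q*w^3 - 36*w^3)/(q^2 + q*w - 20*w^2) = w*(q^3 + q^2 - 36*q*w^2 - 36*w^2)/(q^2 + q*w - 20*w^2)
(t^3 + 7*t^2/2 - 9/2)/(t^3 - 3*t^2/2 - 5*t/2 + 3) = (t + 3)/(t - 2)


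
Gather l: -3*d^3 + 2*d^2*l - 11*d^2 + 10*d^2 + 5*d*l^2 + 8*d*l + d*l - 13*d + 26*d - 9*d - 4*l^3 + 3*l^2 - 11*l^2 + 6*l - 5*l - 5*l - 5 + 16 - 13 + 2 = -3*d^3 - d^2 + 4*d - 4*l^3 + l^2*(5*d - 8) + l*(2*d^2 + 9*d - 4)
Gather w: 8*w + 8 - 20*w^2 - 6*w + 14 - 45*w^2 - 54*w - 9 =-65*w^2 - 52*w + 13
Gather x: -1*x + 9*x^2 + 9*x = 9*x^2 + 8*x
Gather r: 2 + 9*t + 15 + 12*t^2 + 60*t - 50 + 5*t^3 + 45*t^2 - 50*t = 5*t^3 + 57*t^2 + 19*t - 33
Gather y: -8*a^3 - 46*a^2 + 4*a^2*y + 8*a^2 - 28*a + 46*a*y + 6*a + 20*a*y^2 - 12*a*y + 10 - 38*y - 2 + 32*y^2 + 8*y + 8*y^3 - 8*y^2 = -8*a^3 - 38*a^2 - 22*a + 8*y^3 + y^2*(20*a + 24) + y*(4*a^2 + 34*a - 30) + 8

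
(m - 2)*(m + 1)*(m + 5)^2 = m^4 + 9*m^3 + 13*m^2 - 45*m - 50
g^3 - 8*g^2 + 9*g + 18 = (g - 6)*(g - 3)*(g + 1)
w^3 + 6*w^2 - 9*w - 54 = (w - 3)*(w + 3)*(w + 6)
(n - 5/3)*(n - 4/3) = n^2 - 3*n + 20/9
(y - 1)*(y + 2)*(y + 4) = y^3 + 5*y^2 + 2*y - 8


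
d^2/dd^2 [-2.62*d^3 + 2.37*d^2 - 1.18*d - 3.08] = 4.74 - 15.72*d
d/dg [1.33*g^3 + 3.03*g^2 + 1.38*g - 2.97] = 3.99*g^2 + 6.06*g + 1.38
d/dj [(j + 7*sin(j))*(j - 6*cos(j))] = (j + 7*sin(j))*(6*sin(j) + 1) + (j - 6*cos(j))*(7*cos(j) + 1)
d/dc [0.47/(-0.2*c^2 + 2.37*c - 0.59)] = (0.188*c - 1.1139)/(0.2*c^2 - 2.37*c + 0.59)^2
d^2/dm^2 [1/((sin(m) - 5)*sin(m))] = (-4*sin(m) + 15 - 19/sin(m) - 30/sin(m)^2 + 50/sin(m)^3)/(sin(m) - 5)^3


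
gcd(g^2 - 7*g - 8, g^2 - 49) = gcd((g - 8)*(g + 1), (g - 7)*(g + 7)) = 1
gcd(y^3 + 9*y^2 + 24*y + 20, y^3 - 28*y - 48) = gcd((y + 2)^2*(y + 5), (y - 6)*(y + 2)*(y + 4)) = y + 2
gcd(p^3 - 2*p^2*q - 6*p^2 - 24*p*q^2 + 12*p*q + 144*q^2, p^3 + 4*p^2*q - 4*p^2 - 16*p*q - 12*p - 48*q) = p^2 + 4*p*q - 6*p - 24*q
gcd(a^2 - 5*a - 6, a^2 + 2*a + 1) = a + 1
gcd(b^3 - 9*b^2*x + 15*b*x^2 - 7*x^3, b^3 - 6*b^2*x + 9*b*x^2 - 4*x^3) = b^2 - 2*b*x + x^2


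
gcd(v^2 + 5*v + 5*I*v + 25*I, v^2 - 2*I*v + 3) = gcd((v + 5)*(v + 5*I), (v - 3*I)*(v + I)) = 1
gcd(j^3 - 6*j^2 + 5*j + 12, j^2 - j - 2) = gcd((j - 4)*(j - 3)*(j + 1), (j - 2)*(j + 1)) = j + 1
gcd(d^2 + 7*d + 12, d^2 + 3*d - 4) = d + 4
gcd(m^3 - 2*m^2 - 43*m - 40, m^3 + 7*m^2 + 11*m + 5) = m^2 + 6*m + 5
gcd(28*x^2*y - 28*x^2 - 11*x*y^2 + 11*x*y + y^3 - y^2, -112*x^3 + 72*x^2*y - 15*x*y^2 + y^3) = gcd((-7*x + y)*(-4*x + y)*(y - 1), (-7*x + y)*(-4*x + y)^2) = 28*x^2 - 11*x*y + y^2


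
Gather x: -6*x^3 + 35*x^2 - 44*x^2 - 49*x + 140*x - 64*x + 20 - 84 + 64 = -6*x^3 - 9*x^2 + 27*x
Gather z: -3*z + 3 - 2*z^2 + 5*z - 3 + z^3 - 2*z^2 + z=z^3 - 4*z^2 + 3*z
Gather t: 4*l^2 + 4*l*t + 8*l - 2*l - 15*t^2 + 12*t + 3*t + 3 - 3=4*l^2 + 6*l - 15*t^2 + t*(4*l + 15)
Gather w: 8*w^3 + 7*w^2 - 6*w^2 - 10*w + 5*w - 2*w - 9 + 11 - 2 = 8*w^3 + w^2 - 7*w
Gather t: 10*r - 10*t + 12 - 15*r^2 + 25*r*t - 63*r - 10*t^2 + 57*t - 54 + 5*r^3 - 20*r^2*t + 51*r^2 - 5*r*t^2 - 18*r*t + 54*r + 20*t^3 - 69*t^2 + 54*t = 5*r^3 + 36*r^2 + r + 20*t^3 + t^2*(-5*r - 79) + t*(-20*r^2 + 7*r + 101) - 42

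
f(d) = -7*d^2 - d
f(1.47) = -16.60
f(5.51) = -218.03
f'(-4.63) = 63.82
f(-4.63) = -145.43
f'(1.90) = -27.60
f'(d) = -14*d - 1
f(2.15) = -34.51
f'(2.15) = -31.10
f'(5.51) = -78.14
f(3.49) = -88.75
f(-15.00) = -1560.00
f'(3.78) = -53.92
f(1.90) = -27.17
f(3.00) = -66.00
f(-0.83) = -3.99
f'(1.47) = -21.58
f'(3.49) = -49.86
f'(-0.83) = 10.62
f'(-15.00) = 209.00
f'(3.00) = -43.00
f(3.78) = -103.80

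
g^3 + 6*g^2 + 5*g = g*(g + 1)*(g + 5)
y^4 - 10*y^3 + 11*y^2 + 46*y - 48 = (y - 8)*(y - 3)*(y - 1)*(y + 2)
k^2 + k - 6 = (k - 2)*(k + 3)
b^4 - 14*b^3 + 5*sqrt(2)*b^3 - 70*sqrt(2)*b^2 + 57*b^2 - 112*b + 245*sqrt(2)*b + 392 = (b - 7)^2*(b + sqrt(2))*(b + 4*sqrt(2))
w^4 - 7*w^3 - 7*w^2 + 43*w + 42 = (w - 7)*(w - 3)*(w + 1)*(w + 2)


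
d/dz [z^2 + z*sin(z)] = z*cos(z) + 2*z + sin(z)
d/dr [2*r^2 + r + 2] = 4*r + 1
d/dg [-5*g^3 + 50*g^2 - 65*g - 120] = -15*g^2 + 100*g - 65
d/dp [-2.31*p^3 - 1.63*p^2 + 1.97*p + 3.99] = -6.93*p^2 - 3.26*p + 1.97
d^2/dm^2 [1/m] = 2/m^3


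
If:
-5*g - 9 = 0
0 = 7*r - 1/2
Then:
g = -9/5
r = 1/14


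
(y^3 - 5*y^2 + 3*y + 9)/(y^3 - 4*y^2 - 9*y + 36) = (y^2 - 2*y - 3)/(y^2 - y - 12)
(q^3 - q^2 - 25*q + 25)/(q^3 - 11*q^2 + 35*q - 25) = (q + 5)/(q - 5)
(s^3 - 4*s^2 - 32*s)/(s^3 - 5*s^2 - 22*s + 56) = s*(s - 8)/(s^2 - 9*s + 14)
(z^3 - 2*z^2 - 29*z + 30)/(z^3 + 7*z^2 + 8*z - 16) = (z^2 - z - 30)/(z^2 + 8*z + 16)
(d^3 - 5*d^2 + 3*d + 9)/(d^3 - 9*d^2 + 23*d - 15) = (d^2 - 2*d - 3)/(d^2 - 6*d + 5)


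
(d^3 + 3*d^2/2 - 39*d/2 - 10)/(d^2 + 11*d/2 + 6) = (2*d^3 + 3*d^2 - 39*d - 20)/(2*d^2 + 11*d + 12)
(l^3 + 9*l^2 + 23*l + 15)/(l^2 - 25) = (l^2 + 4*l + 3)/(l - 5)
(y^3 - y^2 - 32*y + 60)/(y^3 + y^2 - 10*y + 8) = (y^2 + y - 30)/(y^2 + 3*y - 4)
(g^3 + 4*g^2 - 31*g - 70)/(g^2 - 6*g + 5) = (g^2 + 9*g + 14)/(g - 1)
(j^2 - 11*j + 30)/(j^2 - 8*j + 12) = (j - 5)/(j - 2)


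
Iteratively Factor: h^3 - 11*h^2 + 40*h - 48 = (h - 4)*(h^2 - 7*h + 12) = (h - 4)^2*(h - 3)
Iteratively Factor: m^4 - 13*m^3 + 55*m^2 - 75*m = (m)*(m^3 - 13*m^2 + 55*m - 75) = m*(m - 5)*(m^2 - 8*m + 15) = m*(m - 5)^2*(m - 3)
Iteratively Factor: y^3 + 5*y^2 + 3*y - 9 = (y + 3)*(y^2 + 2*y - 3) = (y + 3)^2*(y - 1)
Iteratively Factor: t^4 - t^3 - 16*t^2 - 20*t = (t + 2)*(t^3 - 3*t^2 - 10*t) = (t + 2)^2*(t^2 - 5*t) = t*(t + 2)^2*(t - 5)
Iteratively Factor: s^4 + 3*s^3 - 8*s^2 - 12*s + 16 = (s + 4)*(s^3 - s^2 - 4*s + 4) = (s + 2)*(s + 4)*(s^2 - 3*s + 2) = (s - 2)*(s + 2)*(s + 4)*(s - 1)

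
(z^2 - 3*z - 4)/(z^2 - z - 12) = (z + 1)/(z + 3)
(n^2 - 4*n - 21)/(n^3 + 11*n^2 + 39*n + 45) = (n - 7)/(n^2 + 8*n + 15)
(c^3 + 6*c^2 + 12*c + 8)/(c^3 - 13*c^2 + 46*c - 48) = (c^3 + 6*c^2 + 12*c + 8)/(c^3 - 13*c^2 + 46*c - 48)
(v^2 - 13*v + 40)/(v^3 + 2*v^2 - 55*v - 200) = (v - 5)/(v^2 + 10*v + 25)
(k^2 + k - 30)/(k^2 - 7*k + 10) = (k + 6)/(k - 2)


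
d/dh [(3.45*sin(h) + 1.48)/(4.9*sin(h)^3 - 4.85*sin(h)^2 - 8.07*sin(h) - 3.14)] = (-33.81*sin(h)^3 - 5.0235*sin(h)^2 + 14.356*sin(h) + 1.1106)*cos(h)/(24.01*sin(h)^6 - 47.53*sin(h)^5 - 55.5635*sin(h)^4 + 47.507*sin(h)^3 + 95.5829*sin(h)^2 + 50.6796*sin(h) + 9.8596)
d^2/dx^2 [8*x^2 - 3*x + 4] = 16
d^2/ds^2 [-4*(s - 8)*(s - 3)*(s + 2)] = 72 - 24*s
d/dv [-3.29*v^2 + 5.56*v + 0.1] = 5.56 - 6.58*v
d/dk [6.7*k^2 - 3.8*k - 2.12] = 13.4*k - 3.8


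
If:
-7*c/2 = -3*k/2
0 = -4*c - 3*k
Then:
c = 0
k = 0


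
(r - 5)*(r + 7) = r^2 + 2*r - 35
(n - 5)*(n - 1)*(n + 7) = n^3 + n^2 - 37*n + 35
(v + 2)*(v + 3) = v^2 + 5*v + 6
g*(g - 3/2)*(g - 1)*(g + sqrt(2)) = g^4 - 5*g^3/2 + sqrt(2)*g^3 - 5*sqrt(2)*g^2/2 + 3*g^2/2 + 3*sqrt(2)*g/2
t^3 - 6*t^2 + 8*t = t*(t - 4)*(t - 2)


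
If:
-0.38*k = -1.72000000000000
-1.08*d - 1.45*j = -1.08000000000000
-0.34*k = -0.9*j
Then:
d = -1.30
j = 1.71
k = 4.53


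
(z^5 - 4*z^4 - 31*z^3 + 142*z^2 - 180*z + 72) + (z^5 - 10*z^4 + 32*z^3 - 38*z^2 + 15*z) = 2*z^5 - 14*z^4 + z^3 + 104*z^2 - 165*z + 72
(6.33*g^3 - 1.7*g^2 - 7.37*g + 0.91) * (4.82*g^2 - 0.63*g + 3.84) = 30.5106*g^5 - 12.1819*g^4 - 10.1452*g^3 + 2.5013*g^2 - 28.8741*g + 3.4944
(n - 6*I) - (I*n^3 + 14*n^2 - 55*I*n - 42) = -I*n^3 - 14*n^2 + n + 55*I*n + 42 - 6*I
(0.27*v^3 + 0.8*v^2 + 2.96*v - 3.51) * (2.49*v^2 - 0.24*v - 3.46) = 0.6723*v^5 + 1.9272*v^4 + 6.2442*v^3 - 12.2183*v^2 - 9.3992*v + 12.1446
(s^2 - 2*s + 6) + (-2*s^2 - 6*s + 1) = -s^2 - 8*s + 7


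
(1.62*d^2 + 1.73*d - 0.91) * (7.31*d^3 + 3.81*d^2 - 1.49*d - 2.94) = 11.8422*d^5 + 18.8185*d^4 - 2.4746*d^3 - 10.8076*d^2 - 3.7303*d + 2.6754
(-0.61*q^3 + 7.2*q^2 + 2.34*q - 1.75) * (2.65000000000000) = -1.6165*q^3 + 19.08*q^2 + 6.201*q - 4.6375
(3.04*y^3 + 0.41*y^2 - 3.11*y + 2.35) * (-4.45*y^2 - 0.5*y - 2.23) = -13.528*y^5 - 3.3445*y^4 + 6.8553*y^3 - 9.8168*y^2 + 5.7603*y - 5.2405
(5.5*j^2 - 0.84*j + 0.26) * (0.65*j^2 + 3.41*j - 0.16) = 3.575*j^4 + 18.209*j^3 - 3.5754*j^2 + 1.021*j - 0.0416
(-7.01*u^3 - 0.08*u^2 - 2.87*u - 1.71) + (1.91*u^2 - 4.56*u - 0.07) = -7.01*u^3 + 1.83*u^2 - 7.43*u - 1.78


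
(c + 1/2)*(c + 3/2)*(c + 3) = c^3 + 5*c^2 + 27*c/4 + 9/4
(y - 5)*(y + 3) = y^2 - 2*y - 15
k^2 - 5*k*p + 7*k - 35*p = (k + 7)*(k - 5*p)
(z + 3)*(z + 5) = z^2 + 8*z + 15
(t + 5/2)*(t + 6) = t^2 + 17*t/2 + 15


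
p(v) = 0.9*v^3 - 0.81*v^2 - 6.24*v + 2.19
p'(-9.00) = 227.04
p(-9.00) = -663.36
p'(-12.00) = 402.00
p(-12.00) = -1594.77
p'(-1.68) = 4.10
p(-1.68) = 6.12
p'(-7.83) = 171.98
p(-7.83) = -430.65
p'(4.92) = 51.15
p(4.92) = 59.07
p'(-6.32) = 111.84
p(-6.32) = -217.92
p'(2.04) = 1.69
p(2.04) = -6.27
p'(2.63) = 8.18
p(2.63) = -3.45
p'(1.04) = -5.00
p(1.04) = -4.16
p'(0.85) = -5.67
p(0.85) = -3.15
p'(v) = 2.7*v^2 - 1.62*v - 6.24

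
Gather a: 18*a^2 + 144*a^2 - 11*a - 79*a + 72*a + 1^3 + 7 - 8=162*a^2 - 18*a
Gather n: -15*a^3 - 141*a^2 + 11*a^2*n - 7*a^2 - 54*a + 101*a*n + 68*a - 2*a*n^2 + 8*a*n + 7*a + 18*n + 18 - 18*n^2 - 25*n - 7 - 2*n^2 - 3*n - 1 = -15*a^3 - 148*a^2 + 21*a + n^2*(-2*a - 20) + n*(11*a^2 + 109*a - 10) + 10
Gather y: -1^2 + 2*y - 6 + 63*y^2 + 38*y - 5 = 63*y^2 + 40*y - 12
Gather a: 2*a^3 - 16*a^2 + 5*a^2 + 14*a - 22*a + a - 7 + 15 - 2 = 2*a^3 - 11*a^2 - 7*a + 6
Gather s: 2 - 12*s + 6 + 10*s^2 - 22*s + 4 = 10*s^2 - 34*s + 12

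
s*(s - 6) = s^2 - 6*s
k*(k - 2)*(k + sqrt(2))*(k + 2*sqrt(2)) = k^4 - 2*k^3 + 3*sqrt(2)*k^3 - 6*sqrt(2)*k^2 + 4*k^2 - 8*k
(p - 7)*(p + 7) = p^2 - 49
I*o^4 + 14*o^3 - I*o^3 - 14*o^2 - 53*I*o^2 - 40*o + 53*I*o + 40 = (o - 1)*(o - 8*I)*(o - 5*I)*(I*o + 1)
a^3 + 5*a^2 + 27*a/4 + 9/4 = (a + 1/2)*(a + 3/2)*(a + 3)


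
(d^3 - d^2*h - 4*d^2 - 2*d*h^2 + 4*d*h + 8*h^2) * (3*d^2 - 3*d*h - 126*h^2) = 3*d^5 - 6*d^4*h - 12*d^4 - 129*d^3*h^2 + 24*d^3*h + 132*d^2*h^3 + 516*d^2*h^2 + 252*d*h^4 - 528*d*h^3 - 1008*h^4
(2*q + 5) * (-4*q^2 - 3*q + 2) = -8*q^3 - 26*q^2 - 11*q + 10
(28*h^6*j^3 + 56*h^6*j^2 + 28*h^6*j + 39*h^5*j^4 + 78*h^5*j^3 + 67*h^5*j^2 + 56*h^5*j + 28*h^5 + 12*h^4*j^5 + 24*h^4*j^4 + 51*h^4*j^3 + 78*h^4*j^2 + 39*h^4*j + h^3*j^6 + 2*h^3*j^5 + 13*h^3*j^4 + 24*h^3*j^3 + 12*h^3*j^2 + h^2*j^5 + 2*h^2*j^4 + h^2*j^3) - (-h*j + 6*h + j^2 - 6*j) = 28*h^6*j^3 + 56*h^6*j^2 + 28*h^6*j + 39*h^5*j^4 + 78*h^5*j^3 + 67*h^5*j^2 + 56*h^5*j + 28*h^5 + 12*h^4*j^5 + 24*h^4*j^4 + 51*h^4*j^3 + 78*h^4*j^2 + 39*h^4*j + h^3*j^6 + 2*h^3*j^5 + 13*h^3*j^4 + 24*h^3*j^3 + 12*h^3*j^2 + h^2*j^5 + 2*h^2*j^4 + h^2*j^3 + h*j - 6*h - j^2 + 6*j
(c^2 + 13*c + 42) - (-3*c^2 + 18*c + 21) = 4*c^2 - 5*c + 21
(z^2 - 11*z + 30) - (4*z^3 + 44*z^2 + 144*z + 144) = -4*z^3 - 43*z^2 - 155*z - 114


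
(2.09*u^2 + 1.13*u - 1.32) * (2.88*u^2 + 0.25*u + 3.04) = 6.0192*u^4 + 3.7769*u^3 + 2.8345*u^2 + 3.1052*u - 4.0128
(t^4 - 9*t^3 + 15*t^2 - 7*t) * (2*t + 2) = 2*t^5 - 16*t^4 + 12*t^3 + 16*t^2 - 14*t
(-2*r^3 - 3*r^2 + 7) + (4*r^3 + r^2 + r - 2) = 2*r^3 - 2*r^2 + r + 5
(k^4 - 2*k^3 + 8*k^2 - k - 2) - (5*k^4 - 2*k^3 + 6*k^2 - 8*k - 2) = -4*k^4 + 2*k^2 + 7*k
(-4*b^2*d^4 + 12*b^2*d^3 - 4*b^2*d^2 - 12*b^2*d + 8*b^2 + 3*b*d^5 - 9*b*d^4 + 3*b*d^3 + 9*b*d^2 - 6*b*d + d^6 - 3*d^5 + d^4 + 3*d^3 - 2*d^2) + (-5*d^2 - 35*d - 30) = -4*b^2*d^4 + 12*b^2*d^3 - 4*b^2*d^2 - 12*b^2*d + 8*b^2 + 3*b*d^5 - 9*b*d^4 + 3*b*d^3 + 9*b*d^2 - 6*b*d + d^6 - 3*d^5 + d^4 + 3*d^3 - 7*d^2 - 35*d - 30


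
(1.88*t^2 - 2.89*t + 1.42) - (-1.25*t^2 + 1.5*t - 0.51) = 3.13*t^2 - 4.39*t + 1.93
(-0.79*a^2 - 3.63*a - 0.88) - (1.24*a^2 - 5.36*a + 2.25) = -2.03*a^2 + 1.73*a - 3.13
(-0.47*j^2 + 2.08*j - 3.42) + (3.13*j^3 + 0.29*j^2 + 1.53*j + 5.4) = 3.13*j^3 - 0.18*j^2 + 3.61*j + 1.98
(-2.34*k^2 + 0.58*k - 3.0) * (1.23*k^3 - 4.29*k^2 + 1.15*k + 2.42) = -2.8782*k^5 + 10.752*k^4 - 8.8692*k^3 + 7.8742*k^2 - 2.0464*k - 7.26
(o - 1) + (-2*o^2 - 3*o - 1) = -2*o^2 - 2*o - 2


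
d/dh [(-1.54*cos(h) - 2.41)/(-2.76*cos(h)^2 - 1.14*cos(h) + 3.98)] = (4.2504*cos(h)^2 + 13.3032*cos(h) + 8.8766)*sin(h)/(7.6176*cos(h)^4 + 6.2928*cos(h)^3 - 20.67*cos(h)^2 - 9.0744*cos(h) + 15.8404)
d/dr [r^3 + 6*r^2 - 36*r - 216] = 3*r^2 + 12*r - 36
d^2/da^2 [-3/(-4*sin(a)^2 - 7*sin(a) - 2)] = 3*(-64*sin(a)^4 - 84*sin(a)^3 + 79*sin(a)^2 + 182*sin(a) + 82)/(4*sin(a)^2 + 7*sin(a) + 2)^3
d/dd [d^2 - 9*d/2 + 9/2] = 2*d - 9/2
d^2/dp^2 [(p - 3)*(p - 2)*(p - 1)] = 6*p - 12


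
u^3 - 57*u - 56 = (u - 8)*(u + 1)*(u + 7)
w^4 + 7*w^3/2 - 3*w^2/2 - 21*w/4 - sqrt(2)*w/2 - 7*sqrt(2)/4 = (w + 7/2)*(w - sqrt(2))*(sqrt(2)*w/2 + 1/2)*(sqrt(2)*w + 1)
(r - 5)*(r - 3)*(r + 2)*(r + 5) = r^4 - r^3 - 31*r^2 + 25*r + 150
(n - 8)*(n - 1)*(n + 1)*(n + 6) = n^4 - 2*n^3 - 49*n^2 + 2*n + 48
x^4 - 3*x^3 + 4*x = x*(x - 2)^2*(x + 1)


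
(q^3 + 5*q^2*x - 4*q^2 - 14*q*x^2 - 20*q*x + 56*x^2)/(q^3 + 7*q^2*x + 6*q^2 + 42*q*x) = (q^2 - 2*q*x - 4*q + 8*x)/(q*(q + 6))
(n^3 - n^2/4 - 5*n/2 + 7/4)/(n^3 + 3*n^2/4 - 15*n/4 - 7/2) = (n^2 - 2*n + 1)/(n^2 - n - 2)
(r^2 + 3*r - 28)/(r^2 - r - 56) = (r - 4)/(r - 8)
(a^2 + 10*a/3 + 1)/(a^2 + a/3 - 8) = (3*a + 1)/(3*a - 8)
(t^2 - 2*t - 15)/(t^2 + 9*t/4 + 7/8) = 8*(t^2 - 2*t - 15)/(8*t^2 + 18*t + 7)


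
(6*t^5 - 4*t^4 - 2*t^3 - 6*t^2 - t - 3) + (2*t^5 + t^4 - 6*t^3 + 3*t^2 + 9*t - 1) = 8*t^5 - 3*t^4 - 8*t^3 - 3*t^2 + 8*t - 4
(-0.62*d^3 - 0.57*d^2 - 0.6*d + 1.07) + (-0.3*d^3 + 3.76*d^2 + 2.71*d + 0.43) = -0.92*d^3 + 3.19*d^2 + 2.11*d + 1.5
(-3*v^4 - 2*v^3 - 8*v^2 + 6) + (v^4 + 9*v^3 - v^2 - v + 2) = -2*v^4 + 7*v^3 - 9*v^2 - v + 8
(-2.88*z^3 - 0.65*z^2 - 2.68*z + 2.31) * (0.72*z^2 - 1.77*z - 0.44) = -2.0736*z^5 + 4.6296*z^4 + 0.4881*z^3 + 6.6928*z^2 - 2.9095*z - 1.0164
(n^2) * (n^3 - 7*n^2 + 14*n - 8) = n^5 - 7*n^4 + 14*n^3 - 8*n^2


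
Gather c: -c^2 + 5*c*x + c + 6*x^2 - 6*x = -c^2 + c*(5*x + 1) + 6*x^2 - 6*x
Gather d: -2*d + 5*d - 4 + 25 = 3*d + 21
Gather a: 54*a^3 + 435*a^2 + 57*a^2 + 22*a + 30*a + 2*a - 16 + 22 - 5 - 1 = 54*a^3 + 492*a^2 + 54*a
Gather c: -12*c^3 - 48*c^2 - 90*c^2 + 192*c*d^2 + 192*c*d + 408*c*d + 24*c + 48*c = -12*c^3 - 138*c^2 + c*(192*d^2 + 600*d + 72)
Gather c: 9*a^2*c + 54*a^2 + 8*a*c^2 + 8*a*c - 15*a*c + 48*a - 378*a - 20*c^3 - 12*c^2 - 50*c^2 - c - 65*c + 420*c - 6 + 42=54*a^2 - 330*a - 20*c^3 + c^2*(8*a - 62) + c*(9*a^2 - 7*a + 354) + 36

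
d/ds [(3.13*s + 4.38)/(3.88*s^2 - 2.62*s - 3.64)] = (-12.1444*s^2 - 33.9888*s + 0.0823999999999998)/(15.0544*s^4 - 20.3312*s^3 - 21.382*s^2 + 19.0736*s + 13.2496)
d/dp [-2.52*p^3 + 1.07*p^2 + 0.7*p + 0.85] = -7.56*p^2 + 2.14*p + 0.7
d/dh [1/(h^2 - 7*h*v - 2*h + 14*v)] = (-2*h + 7*v + 2)/(h^2 - 7*h*v - 2*h + 14*v)^2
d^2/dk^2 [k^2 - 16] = 2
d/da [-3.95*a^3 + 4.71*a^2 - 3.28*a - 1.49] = -11.85*a^2 + 9.42*a - 3.28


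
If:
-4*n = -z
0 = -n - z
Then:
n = 0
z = 0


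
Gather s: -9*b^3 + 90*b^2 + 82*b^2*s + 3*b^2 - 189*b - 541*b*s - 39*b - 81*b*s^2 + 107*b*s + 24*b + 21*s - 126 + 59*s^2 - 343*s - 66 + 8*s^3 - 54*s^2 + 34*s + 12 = -9*b^3 + 93*b^2 - 204*b + 8*s^3 + s^2*(5 - 81*b) + s*(82*b^2 - 434*b - 288) - 180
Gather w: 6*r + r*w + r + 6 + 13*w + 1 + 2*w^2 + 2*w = 7*r + 2*w^2 + w*(r + 15) + 7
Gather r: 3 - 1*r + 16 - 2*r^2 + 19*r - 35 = -2*r^2 + 18*r - 16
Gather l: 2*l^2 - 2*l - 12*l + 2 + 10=2*l^2 - 14*l + 12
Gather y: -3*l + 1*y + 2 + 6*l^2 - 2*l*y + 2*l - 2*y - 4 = 6*l^2 - l + y*(-2*l - 1) - 2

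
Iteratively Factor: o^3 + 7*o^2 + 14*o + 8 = (o + 4)*(o^2 + 3*o + 2) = (o + 1)*(o + 4)*(o + 2)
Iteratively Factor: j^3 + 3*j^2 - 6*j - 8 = (j + 1)*(j^2 + 2*j - 8) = (j - 2)*(j + 1)*(j + 4)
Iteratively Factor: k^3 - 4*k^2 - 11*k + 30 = (k - 5)*(k^2 + k - 6) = (k - 5)*(k - 2)*(k + 3)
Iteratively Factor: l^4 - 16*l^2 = (l + 4)*(l^3 - 4*l^2) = l*(l + 4)*(l^2 - 4*l) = l*(l - 4)*(l + 4)*(l)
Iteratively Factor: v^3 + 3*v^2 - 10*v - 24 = (v + 2)*(v^2 + v - 12) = (v + 2)*(v + 4)*(v - 3)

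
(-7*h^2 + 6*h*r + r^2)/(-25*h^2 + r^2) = (7*h^2 - 6*h*r - r^2)/(25*h^2 - r^2)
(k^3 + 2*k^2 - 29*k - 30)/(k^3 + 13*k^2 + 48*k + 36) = (k - 5)/(k + 6)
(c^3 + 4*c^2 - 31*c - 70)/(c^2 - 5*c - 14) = (c^2 + 2*c - 35)/(c - 7)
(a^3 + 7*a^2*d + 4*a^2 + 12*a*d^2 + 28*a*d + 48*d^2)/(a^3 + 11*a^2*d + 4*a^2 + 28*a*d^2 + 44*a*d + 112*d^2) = (a + 3*d)/(a + 7*d)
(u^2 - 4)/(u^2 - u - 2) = (u + 2)/(u + 1)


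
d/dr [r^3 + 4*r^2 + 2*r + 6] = 3*r^2 + 8*r + 2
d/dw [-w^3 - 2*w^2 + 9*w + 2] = -3*w^2 - 4*w + 9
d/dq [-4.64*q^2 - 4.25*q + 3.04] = -9.28*q - 4.25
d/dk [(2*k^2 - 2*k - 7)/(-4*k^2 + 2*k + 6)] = (-2*k^2 - 16*k + 1)/(2*(4*k^4 - 4*k^3 - 11*k^2 + 6*k + 9))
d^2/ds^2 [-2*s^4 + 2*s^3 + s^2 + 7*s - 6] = -24*s^2 + 12*s + 2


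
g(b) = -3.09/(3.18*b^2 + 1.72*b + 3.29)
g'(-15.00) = -0.00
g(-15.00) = -0.00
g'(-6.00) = -0.01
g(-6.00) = -0.03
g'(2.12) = 0.10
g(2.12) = -0.15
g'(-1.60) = -0.35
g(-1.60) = -0.36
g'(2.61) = 0.07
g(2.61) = -0.10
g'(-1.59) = -0.35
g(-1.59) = -0.36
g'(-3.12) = -0.07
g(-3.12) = -0.11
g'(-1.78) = -0.28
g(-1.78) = -0.30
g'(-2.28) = -0.16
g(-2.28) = -0.19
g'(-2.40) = -0.14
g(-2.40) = -0.18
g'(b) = -3.09*(-6.36*b - 1.72)/(3.18*b^2 + 1.72*b + 3.29)^2 = (19.6524*b + 5.3148)/(3.18*b^2 + 1.72*b + 3.29)^2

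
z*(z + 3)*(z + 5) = z^3 + 8*z^2 + 15*z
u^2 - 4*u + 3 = (u - 3)*(u - 1)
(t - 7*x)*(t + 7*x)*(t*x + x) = t^3*x + t^2*x - 49*t*x^3 - 49*x^3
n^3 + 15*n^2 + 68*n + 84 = (n + 2)*(n + 6)*(n + 7)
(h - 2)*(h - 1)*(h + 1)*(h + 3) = h^4 + h^3 - 7*h^2 - h + 6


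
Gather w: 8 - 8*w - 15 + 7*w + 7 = -w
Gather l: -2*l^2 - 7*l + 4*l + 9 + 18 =-2*l^2 - 3*l + 27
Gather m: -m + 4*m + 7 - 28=3*m - 21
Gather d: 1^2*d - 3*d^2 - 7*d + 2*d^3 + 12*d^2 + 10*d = 2*d^3 + 9*d^2 + 4*d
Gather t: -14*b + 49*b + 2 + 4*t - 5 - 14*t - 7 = 35*b - 10*t - 10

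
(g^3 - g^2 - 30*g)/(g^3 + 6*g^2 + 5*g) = (g - 6)/(g + 1)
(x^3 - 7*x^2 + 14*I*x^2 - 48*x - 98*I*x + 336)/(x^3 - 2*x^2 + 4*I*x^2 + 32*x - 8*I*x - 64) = (x^2 + x*(-7 + 6*I) - 42*I)/(x^2 + x*(-2 - 4*I) + 8*I)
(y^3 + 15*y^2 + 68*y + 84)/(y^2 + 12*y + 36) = (y^2 + 9*y + 14)/(y + 6)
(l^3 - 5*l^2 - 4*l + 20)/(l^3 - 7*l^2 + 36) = (l^2 - 7*l + 10)/(l^2 - 9*l + 18)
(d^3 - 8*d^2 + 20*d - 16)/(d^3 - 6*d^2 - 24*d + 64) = (d^2 - 6*d + 8)/(d^2 - 4*d - 32)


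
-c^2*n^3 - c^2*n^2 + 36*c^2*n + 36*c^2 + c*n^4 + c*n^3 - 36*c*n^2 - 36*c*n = (-c + n)*(n - 6)*(n + 6)*(c*n + c)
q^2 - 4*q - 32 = (q - 8)*(q + 4)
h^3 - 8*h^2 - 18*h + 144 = (h - 8)*(h - 3*sqrt(2))*(h + 3*sqrt(2))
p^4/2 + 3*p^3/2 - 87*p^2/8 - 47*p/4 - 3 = (p/2 + 1/4)*(p - 4)*(p + 1/2)*(p + 6)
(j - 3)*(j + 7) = j^2 + 4*j - 21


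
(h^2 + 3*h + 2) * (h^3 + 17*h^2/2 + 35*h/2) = h^5 + 23*h^4/2 + 45*h^3 + 139*h^2/2 + 35*h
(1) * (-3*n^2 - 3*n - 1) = -3*n^2 - 3*n - 1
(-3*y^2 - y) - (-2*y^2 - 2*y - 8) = -y^2 + y + 8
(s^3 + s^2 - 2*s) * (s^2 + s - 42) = s^5 + 2*s^4 - 43*s^3 - 44*s^2 + 84*s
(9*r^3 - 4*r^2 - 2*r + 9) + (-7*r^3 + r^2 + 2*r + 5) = 2*r^3 - 3*r^2 + 14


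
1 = 1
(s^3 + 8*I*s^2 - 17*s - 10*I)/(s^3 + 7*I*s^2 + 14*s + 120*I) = (s^2 + 3*I*s - 2)/(s^2 + 2*I*s + 24)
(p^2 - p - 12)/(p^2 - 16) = (p + 3)/(p + 4)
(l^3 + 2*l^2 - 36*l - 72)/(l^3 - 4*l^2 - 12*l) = (l + 6)/l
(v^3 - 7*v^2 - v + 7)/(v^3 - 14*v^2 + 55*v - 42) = (v + 1)/(v - 6)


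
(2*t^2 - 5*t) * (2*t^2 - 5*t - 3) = 4*t^4 - 20*t^3 + 19*t^2 + 15*t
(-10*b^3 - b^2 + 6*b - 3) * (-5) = 50*b^3 + 5*b^2 - 30*b + 15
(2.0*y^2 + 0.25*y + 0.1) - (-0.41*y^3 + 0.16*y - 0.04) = 0.41*y^3 + 2.0*y^2 + 0.09*y + 0.14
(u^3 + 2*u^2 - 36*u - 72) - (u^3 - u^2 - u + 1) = 3*u^2 - 35*u - 73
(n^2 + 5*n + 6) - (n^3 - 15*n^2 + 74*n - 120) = -n^3 + 16*n^2 - 69*n + 126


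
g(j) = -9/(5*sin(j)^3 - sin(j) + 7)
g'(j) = -9*(-15*sin(j)^2*cos(j) + cos(j))/(5*sin(j)^3 - sin(j) + 7)^2 = 9*(15*sin(j)^2 - 1)*cos(j)/(5*sin(j)^3 - sin(j) + 7)^2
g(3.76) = -1.36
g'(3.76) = -0.68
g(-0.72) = -1.45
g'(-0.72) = 0.96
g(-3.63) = -1.28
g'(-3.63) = -0.37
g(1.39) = -0.84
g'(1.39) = 0.19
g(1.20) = -0.89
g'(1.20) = 0.38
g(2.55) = -1.23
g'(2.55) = -0.51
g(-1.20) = -2.32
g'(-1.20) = 2.60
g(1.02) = -0.97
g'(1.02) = 0.55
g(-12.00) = -1.24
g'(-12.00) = 0.48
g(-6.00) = -1.32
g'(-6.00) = 0.03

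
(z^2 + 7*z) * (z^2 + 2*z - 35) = z^4 + 9*z^3 - 21*z^2 - 245*z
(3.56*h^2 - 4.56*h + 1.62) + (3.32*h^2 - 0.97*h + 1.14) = 6.88*h^2 - 5.53*h + 2.76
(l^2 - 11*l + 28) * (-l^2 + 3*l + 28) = -l^4 + 14*l^3 - 33*l^2 - 224*l + 784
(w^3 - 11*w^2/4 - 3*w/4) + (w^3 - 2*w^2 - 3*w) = 2*w^3 - 19*w^2/4 - 15*w/4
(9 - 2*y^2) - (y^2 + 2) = 7 - 3*y^2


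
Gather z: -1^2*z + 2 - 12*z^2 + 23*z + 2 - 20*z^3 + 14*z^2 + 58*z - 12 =-20*z^3 + 2*z^2 + 80*z - 8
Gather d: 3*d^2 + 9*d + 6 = 3*d^2 + 9*d + 6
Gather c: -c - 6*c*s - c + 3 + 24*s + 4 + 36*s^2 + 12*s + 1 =c*(-6*s - 2) + 36*s^2 + 36*s + 8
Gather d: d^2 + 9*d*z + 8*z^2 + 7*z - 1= d^2 + 9*d*z + 8*z^2 + 7*z - 1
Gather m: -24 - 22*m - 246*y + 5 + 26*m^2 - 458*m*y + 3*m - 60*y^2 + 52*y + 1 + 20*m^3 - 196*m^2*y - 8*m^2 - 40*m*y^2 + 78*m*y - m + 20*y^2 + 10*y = 20*m^3 + m^2*(18 - 196*y) + m*(-40*y^2 - 380*y - 20) - 40*y^2 - 184*y - 18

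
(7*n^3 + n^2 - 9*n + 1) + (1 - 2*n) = 7*n^3 + n^2 - 11*n + 2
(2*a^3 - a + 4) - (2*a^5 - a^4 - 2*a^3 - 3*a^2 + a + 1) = -2*a^5 + a^4 + 4*a^3 + 3*a^2 - 2*a + 3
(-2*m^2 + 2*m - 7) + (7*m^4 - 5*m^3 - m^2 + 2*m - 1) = 7*m^4 - 5*m^3 - 3*m^2 + 4*m - 8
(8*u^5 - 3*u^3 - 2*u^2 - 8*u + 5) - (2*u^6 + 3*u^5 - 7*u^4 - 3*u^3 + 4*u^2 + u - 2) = -2*u^6 + 5*u^5 + 7*u^4 - 6*u^2 - 9*u + 7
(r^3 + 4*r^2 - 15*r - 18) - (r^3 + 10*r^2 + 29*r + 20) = -6*r^2 - 44*r - 38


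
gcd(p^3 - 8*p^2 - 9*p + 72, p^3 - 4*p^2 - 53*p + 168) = p^2 - 11*p + 24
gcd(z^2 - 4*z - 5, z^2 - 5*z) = z - 5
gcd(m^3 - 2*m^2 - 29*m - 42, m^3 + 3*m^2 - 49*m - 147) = m^2 - 4*m - 21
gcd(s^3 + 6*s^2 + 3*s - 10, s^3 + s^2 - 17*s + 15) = s^2 + 4*s - 5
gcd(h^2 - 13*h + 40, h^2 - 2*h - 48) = h - 8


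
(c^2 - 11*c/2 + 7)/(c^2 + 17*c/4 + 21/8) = 4*(2*c^2 - 11*c + 14)/(8*c^2 + 34*c + 21)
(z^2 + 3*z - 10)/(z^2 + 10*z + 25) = (z - 2)/(z + 5)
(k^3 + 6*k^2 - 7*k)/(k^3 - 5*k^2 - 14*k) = (-k^2 - 6*k + 7)/(-k^2 + 5*k + 14)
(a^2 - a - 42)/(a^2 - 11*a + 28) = (a + 6)/(a - 4)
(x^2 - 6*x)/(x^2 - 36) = x/(x + 6)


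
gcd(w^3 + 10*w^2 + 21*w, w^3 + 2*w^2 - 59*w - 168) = w^2 + 10*w + 21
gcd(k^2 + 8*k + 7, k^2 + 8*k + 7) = k^2 + 8*k + 7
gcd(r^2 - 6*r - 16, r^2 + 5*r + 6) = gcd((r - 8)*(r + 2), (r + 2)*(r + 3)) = r + 2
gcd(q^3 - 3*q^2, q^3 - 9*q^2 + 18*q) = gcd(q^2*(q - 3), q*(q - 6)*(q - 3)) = q^2 - 3*q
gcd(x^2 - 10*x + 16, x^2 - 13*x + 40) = x - 8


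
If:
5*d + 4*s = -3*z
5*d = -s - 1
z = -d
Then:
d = -2/9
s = 1/9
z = 2/9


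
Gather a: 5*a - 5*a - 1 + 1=0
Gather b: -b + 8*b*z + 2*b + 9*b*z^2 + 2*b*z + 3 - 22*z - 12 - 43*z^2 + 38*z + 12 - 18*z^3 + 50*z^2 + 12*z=b*(9*z^2 + 10*z + 1) - 18*z^3 + 7*z^2 + 28*z + 3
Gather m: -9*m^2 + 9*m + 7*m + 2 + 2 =-9*m^2 + 16*m + 4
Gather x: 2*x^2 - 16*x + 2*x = 2*x^2 - 14*x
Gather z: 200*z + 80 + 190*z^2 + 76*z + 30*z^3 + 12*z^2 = 30*z^3 + 202*z^2 + 276*z + 80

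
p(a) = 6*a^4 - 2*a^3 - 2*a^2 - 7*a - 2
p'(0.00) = -7.00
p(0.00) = -2.00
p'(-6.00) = -5383.00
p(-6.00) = 8176.00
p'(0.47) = -7.71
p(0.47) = -5.65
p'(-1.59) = -112.28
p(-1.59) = 50.46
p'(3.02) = 587.24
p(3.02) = 402.62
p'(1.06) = 10.60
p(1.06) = -6.47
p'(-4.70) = -2612.49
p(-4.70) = 3122.17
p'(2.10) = 180.40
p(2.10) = 72.65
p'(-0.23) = -6.69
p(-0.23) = -0.45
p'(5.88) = 4641.17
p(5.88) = 6653.43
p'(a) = 24*a^3 - 6*a^2 - 4*a - 7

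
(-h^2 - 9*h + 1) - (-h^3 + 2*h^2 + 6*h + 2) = h^3 - 3*h^2 - 15*h - 1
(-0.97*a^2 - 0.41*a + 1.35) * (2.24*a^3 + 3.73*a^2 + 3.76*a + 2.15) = -2.1728*a^5 - 4.5365*a^4 - 2.1525*a^3 + 1.4084*a^2 + 4.1945*a + 2.9025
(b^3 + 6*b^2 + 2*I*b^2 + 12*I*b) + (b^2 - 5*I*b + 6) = b^3 + 7*b^2 + 2*I*b^2 + 7*I*b + 6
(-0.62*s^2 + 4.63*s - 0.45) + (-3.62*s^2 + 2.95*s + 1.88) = -4.24*s^2 + 7.58*s + 1.43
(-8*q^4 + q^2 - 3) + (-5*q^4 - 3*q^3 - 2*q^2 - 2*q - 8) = -13*q^4 - 3*q^3 - q^2 - 2*q - 11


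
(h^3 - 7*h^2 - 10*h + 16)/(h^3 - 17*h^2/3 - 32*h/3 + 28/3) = 3*(h^2 - 9*h + 8)/(3*h^2 - 23*h + 14)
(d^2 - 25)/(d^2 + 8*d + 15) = (d - 5)/(d + 3)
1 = 1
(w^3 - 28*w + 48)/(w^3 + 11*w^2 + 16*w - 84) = (w - 4)/(w + 7)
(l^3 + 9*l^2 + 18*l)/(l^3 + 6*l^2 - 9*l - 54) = l/(l - 3)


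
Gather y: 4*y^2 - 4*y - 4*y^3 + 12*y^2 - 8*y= -4*y^3 + 16*y^2 - 12*y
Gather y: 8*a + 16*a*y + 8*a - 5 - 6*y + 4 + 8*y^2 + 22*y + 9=16*a + 8*y^2 + y*(16*a + 16) + 8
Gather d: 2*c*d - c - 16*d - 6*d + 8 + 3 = -c + d*(2*c - 22) + 11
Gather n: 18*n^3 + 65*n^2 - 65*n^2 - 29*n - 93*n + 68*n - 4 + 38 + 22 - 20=18*n^3 - 54*n + 36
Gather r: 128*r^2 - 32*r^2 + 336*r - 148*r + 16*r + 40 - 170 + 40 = 96*r^2 + 204*r - 90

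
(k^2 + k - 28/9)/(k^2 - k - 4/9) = (3*k + 7)/(3*k + 1)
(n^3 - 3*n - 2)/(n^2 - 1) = (n^2 - n - 2)/(n - 1)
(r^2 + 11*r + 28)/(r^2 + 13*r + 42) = (r + 4)/(r + 6)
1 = 1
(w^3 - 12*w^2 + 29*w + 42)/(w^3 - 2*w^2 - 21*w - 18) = (w - 7)/(w + 3)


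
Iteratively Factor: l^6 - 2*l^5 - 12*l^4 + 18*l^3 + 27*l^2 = (l - 3)*(l^5 + l^4 - 9*l^3 - 9*l^2) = (l - 3)*(l + 3)*(l^4 - 2*l^3 - 3*l^2) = (l - 3)*(l + 1)*(l + 3)*(l^3 - 3*l^2) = l*(l - 3)*(l + 1)*(l + 3)*(l^2 - 3*l) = l^2*(l - 3)*(l + 1)*(l + 3)*(l - 3)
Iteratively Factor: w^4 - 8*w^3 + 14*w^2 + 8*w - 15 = (w - 3)*(w^3 - 5*w^2 - w + 5) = (w - 5)*(w - 3)*(w^2 - 1) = (w - 5)*(w - 3)*(w - 1)*(w + 1)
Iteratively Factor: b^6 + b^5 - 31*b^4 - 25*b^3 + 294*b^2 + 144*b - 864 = (b - 4)*(b^5 + 5*b^4 - 11*b^3 - 69*b^2 + 18*b + 216) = (b - 4)*(b + 3)*(b^4 + 2*b^3 - 17*b^2 - 18*b + 72) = (b - 4)*(b - 2)*(b + 3)*(b^3 + 4*b^2 - 9*b - 36) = (b - 4)*(b - 3)*(b - 2)*(b + 3)*(b^2 + 7*b + 12) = (b - 4)*(b - 3)*(b - 2)*(b + 3)*(b + 4)*(b + 3)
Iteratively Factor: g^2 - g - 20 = (g - 5)*(g + 4)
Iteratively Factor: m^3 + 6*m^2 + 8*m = (m + 2)*(m^2 + 4*m) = (m + 2)*(m + 4)*(m)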